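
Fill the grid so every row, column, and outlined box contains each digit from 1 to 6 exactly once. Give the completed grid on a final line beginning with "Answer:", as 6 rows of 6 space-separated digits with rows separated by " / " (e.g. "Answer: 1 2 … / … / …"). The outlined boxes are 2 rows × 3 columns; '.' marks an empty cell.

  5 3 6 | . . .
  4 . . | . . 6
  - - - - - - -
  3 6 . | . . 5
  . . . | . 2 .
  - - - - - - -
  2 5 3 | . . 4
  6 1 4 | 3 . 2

Step 1. [r1c6∈{1}] r1c6 has the single candidate 1. So r1c6=1.
Step 2. [r2c3∈{1,2}] r2c3 is the only open cell in row 2 admitting 1. So r2c3=1.
Step 3. [r4c4∈{1,4,6}] in row 4, 6 fits only at r4c4 ⇒ r4c4=6.
Step 4. [r5c4∈{1}] r5c4's peers cover all but 1, so r5c4=1.
Step 5. [r1c4∈{2,4}] row 1 places 2 nowhere but r1c4. So r1c4=2.
Step 6. [r2c4∈{5}] nothing but 5 survives at r2c4. So r2c4=5.
Step 7. [r1c5∈{4}] r1c5 is down to just 4, so r1c5=4.
Step 8. [r4c6∈{3}] only 3 remains possible at r4c6. So r4c6=3.
Step 9. [r2c2∈{2}] only 2 remains possible at r2c2, so r2c2=2.
Step 10. [r6c5∈{5}] r6c5's peers cover all but 5, so r6c5=5.
Step 11. [r4c3∈{5}] nothing but 5 survives at r4c3 ⇒ r4c3=5.
Step 12. [r5c5∈{6}] r5c5's peers cover all but 6 ⇒ r5c5=6.
Step 13. [r4c2∈{4}] r4c2 is down to just 4. So r4c2=4.
Step 14. [r2c5∈{3}] r2c5 is down to just 3 ⇒ r2c5=3.
Step 15. [r3c4∈{4}] nothing but 4 survives at r3c4. So r3c4=4.
Step 16. [r4c1∈{1}] nothing but 1 survives at r4c1. So r4c1=1.
Step 17. [r3c5∈{1}] r3c5 has the single candidate 1, so r3c5=1.
Step 18. [r3c3∈{2}] r3c3's peers cover all but 2 ⇒ r3c3=2.

Answer: 5 3 6 2 4 1 / 4 2 1 5 3 6 / 3 6 2 4 1 5 / 1 4 5 6 2 3 / 2 5 3 1 6 4 / 6 1 4 3 5 2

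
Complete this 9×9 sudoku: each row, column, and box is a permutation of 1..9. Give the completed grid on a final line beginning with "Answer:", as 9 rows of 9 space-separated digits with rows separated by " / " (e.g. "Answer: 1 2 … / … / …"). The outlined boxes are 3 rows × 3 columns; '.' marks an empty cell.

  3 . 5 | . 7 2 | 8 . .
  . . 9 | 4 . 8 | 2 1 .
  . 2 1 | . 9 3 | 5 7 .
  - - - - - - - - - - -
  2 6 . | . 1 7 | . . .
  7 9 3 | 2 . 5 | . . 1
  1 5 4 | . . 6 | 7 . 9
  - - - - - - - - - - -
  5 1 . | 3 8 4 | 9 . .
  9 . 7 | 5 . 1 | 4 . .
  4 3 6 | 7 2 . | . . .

Step 1. [r5c8∈{4,6,8}] row 5 places 8 nowhere but r5c8, so r5c8=8.
Step 2. [r3c9∈{4,6}] across row 3, 4 lands solely at r3c9. So r3c9=4.
Step 3. [r1c9∈{6}] r1c9 is down to just 6. So r1c9=6.
Step 4. [r6c8∈{2,3}] row 6 places 2 nowhere but r6c8. So r6c8=2.
Step 5. [r8c9∈{2,3,8}] r8c9 is the only open cell in row 8 admitting 2 ⇒ r8c9=2.
Step 6. [r8c8∈{3,6}] in row 8, 3 fits only at r8c8, so r8c8=3.
Step 7. [r3c4∈{6}] nothing but 6 survives at r3c4, so r3c4=6.
Step 8. [r9c8∈{5}] r9c8's peers cover all but 5. So r9c8=5.
Step 9. [r2c9∈{3}] only 3 remains possible at r2c9 ⇒ r2c9=3.
Step 10. [r4c3∈{8}] nothing but 8 survives at r4c3 ⇒ r4c3=8.
Step 11. [r8c5∈{6}] r8c5 is down to just 6. So r8c5=6.
Step 12. [r7c3∈{2}] r7c3 is down to just 2. So r7c3=2.
Step 13. [r8c2∈{8}] nothing but 8 survives at r8c2, so r8c2=8.
Step 14. [r4c8∈{4}] r4c8 is down to just 4 ⇒ r4c8=4.
Step 15. [r5c7∈{6}] r5c7's peers cover all but 6 ⇒ r5c7=6.
Step 16. [r6c5∈{3}] r6c5 has the single candidate 3 ⇒ r6c5=3.
Step 17. [r4c7∈{3}] nothing but 3 survives at r4c7. So r4c7=3.
Step 18. [r3c1∈{8}] r3c1 has the single candidate 8. So r3c1=8.
Step 19. [r6c4∈{8}] r6c4's peers cover all but 8. So r6c4=8.
Step 20. [r9c7∈{1}] r9c7 has the single candidate 1 ⇒ r9c7=1.
Step 21. [r9c6∈{9}] nothing but 9 survives at r9c6, so r9c6=9.
Step 22. [r7c9∈{7}] only 7 remains possible at r7c9 ⇒ r7c9=7.
Step 23. [r5c5∈{4}] r5c5's peers cover all but 4 ⇒ r5c5=4.
Step 24. [r2c5∈{5}] r2c5 is down to just 5 ⇒ r2c5=5.
Step 25. [r7c8∈{6}] r7c8's peers cover all but 6, so r7c8=6.
Step 26. [r2c2∈{7}] r2c2's peers cover all but 7 ⇒ r2c2=7.
Step 27. [r4c4∈{9}] r4c4 has the single candidate 9, so r4c4=9.
Step 28. [r1c4∈{1}] nothing but 1 survives at r1c4. So r1c4=1.
Step 29. [r1c8∈{9}] nothing but 9 survives at r1c8 ⇒ r1c8=9.
Step 30. [r1c2∈{4}] r1c2's peers cover all but 4. So r1c2=4.
Step 31. [r2c1∈{6}] nothing but 6 survives at r2c1. So r2c1=6.
Step 32. [r4c9∈{5}] nothing but 5 survives at r4c9. So r4c9=5.
Step 33. [r9c9∈{8}] r9c9 has the single candidate 8, so r9c9=8.

Answer: 3 4 5 1 7 2 8 9 6 / 6 7 9 4 5 8 2 1 3 / 8 2 1 6 9 3 5 7 4 / 2 6 8 9 1 7 3 4 5 / 7 9 3 2 4 5 6 8 1 / 1 5 4 8 3 6 7 2 9 / 5 1 2 3 8 4 9 6 7 / 9 8 7 5 6 1 4 3 2 / 4 3 6 7 2 9 1 5 8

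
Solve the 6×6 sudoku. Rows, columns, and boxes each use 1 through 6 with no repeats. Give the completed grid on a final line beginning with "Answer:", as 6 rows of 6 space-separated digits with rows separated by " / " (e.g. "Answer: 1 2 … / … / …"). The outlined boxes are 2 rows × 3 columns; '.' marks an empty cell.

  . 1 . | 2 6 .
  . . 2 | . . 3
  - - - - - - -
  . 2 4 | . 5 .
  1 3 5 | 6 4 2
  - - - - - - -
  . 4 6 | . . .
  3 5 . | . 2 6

Step 1. [r1c6∈{4,5}] across col 6, 4 lands solely at r1c6, so r1c6=4.
Step 2. [r2c4∈{1,5}] r2c4 is the only open cell in box 2 admitting 5, so r2c4=5.
Step 3. [r3c4∈{1,3}] across row 3, 3 lands solely at r3c4 ⇒ r3c4=3.
Step 4. [r5c4∈{1}] only 1 remains possible at r5c4 ⇒ r5c4=1.
Step 5. [r3c1∈{6}] r3c1 is down to just 6. So r3c1=6.
Step 6. [r2c1∈{4}] r2c1's peers cover all but 4, so r2c1=4.
Step 7. [r6c4∈{4}] only 4 remains possible at r6c4. So r6c4=4.
Step 8. [r5c1∈{2}] r5c1's peers cover all but 2. So r5c1=2.
Step 9. [r1c3∈{3}] r1c3 has the single candidate 3, so r1c3=3.
Step 10. [r2c2∈{6}] r2c2 has the single candidate 6 ⇒ r2c2=6.
Step 11. [r2c5∈{1}] nothing but 1 survives at r2c5 ⇒ r2c5=1.
Step 12. [r5c6∈{5}] r5c6's peers cover all but 5 ⇒ r5c6=5.
Step 13. [r5c5∈{3}] r5c5's peers cover all but 3, so r5c5=3.
Step 14. [r6c3∈{1}] r6c3 is down to just 1, so r6c3=1.
Step 15. [r3c6∈{1}] r3c6 is down to just 1 ⇒ r3c6=1.
Step 16. [r1c1∈{5}] r1c1's peers cover all but 5 ⇒ r1c1=5.

Answer: 5 1 3 2 6 4 / 4 6 2 5 1 3 / 6 2 4 3 5 1 / 1 3 5 6 4 2 / 2 4 6 1 3 5 / 3 5 1 4 2 6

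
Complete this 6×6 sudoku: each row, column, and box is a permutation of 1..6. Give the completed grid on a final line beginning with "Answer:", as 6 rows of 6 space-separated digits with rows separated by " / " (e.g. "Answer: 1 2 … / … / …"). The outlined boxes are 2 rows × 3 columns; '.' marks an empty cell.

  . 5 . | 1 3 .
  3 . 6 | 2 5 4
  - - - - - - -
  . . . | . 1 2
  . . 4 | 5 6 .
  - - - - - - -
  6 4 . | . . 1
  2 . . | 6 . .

Step 1. [r4c6∈{3}] nothing but 3 survives at r4c6, so r4c6=3.
Step 2. [r5c3∈{3,5}] 5 has one home in row 5: r5c3 ⇒ r5c3=5.
Step 3. [r3c3∈{3}] r3c3 has the single candidate 3. So r3c3=3.
Step 4. [r2c2∈{1}] r2c2 has the single candidate 1. So r2c2=1.
Step 5. [r5c4∈{3}] only 3 remains possible at r5c4. So r5c4=3.
Step 6. [r4c2∈{2}] r4c2 has the single candidate 2. So r4c2=2.
Step 7. [r3c1∈{5}] r3c1 has the single candidate 5. So r3c1=5.
Step 8. [r3c2∈{6}] r3c2's peers cover all but 6, so r3c2=6.
Step 9. [r6c3∈{1}] nothing but 1 survives at r6c3. So r6c3=1.
Step 10. [r3c4∈{4}] r3c4 has the single candidate 4, so r3c4=4.
Step 11. [r1c1∈{4}] only 4 remains possible at r1c1 ⇒ r1c1=4.
Step 12. [r5c5∈{2}] only 2 remains possible at r5c5, so r5c5=2.
Step 13. [r4c1∈{1}] r4c1's peers cover all but 1. So r4c1=1.
Step 14. [r6c6∈{5}] nothing but 5 survives at r6c6. So r6c6=5.
Step 15. [r6c2∈{3}] r6c2 is down to just 3. So r6c2=3.
Step 16. [r1c3∈{2}] only 2 remains possible at r1c3 ⇒ r1c3=2.
Step 17. [r6c5∈{4}] nothing but 4 survives at r6c5 ⇒ r6c5=4.
Step 18. [r1c6∈{6}] r1c6 has the single candidate 6, so r1c6=6.

Answer: 4 5 2 1 3 6 / 3 1 6 2 5 4 / 5 6 3 4 1 2 / 1 2 4 5 6 3 / 6 4 5 3 2 1 / 2 3 1 6 4 5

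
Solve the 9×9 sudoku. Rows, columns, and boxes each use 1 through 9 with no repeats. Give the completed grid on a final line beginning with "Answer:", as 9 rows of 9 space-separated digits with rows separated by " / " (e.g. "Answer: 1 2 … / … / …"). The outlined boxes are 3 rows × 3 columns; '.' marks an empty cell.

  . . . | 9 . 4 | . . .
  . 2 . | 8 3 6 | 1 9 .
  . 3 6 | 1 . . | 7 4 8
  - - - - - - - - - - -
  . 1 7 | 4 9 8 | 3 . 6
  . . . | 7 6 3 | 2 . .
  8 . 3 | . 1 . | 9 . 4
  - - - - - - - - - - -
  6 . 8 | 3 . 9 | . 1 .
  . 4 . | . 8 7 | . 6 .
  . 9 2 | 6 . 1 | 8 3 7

Step 1. [r9c1∈{5}] r9c1 is down to just 5, so r9c1=5.
Step 2. [r2c9∈{5}] only 5 remains possible at r2c9. So r2c9=5.
Step 3. [r1c5∈{2,5,7}] col 5 places 7 nowhere but r1c5. So r1c5=7.
Step 4. [r5c2∈{5}] r5c2 has the single candidate 5, so r5c2=5.
Step 5. [r7c9∈{2}] r7c9's peers cover all but 2, so r7c9=2.
Step 6. [r3c5∈{2,5}] col 5 places 2 nowhere but r3c5. So r3c5=2.
Step 7. [r7c5∈{4,5}] r7c5 is the only open cell in col 5 admitting 5. So r7c5=5.
Step 8. [r6c4∈{2,5}] 5 has one home in col 4: r6c4, so r6c4=5.
Step 9. [r5c3∈{4,9}] 9 has one home in col 3: r5c3 ⇒ r5c3=9.
Step 10. [r1c1∈{1}] nothing but 1 survives at r1c1. So r1c1=1.
Step 11. [r2c1∈{4,7}] r2c1 is the only open cell in row 2 admitting 7. So r2c1=7.
Step 12. [r6c8∈{7}] r6c8 has the single candidate 7. So r6c8=7.
Step 13. [r1c7∈{6}] r1c7 has the single candidate 6. So r1c7=6.
Step 14. [r1c3∈{5}] r1c3 has the single candidate 5. So r1c3=5.
Step 15. [r8c1∈{3}] only 3 remains possible at r8c1. So r8c1=3.
Step 16. [r4c8∈{5}] r4c8's peers cover all but 5, so r4c8=5.
Step 17. [r2c3∈{4}] only 4 remains possible at r2c3. So r2c3=4.
Step 18. [r7c7∈{4}] only 4 remains possible at r7c7 ⇒ r7c7=4.
Step 19. [r7c2∈{7}] r7c2 is down to just 7 ⇒ r7c2=7.
Step 20. [r1c2∈{8}] r1c2 is down to just 8, so r1c2=8.
Step 21. [r8c3∈{1}] only 1 remains possible at r8c3. So r8c3=1.
Step 22. [r9c5∈{4}] only 4 remains possible at r9c5. So r9c5=4.
Step 23. [r6c6∈{2}] nothing but 2 survives at r6c6, so r6c6=2.
Step 24. [r3c6∈{5}] r3c6's peers cover all but 5. So r3c6=5.
Step 25. [r4c1∈{2}] r4c1 is down to just 2, so r4c1=2.
Step 26. [r1c9∈{3}] r1c9 is down to just 3, so r1c9=3.
Step 27. [r5c1∈{4}] r5c1 has the single candidate 4 ⇒ r5c1=4.
Step 28. [r8c9∈{9}] nothing but 9 survives at r8c9. So r8c9=9.
Step 29. [r8c4∈{2}] nothing but 2 survives at r8c4, so r8c4=2.
Step 30. [r6c2∈{6}] r6c2 is down to just 6 ⇒ r6c2=6.
Step 31. [r5c8∈{8}] r5c8 has the single candidate 8. So r5c8=8.
Step 32. [r3c1∈{9}] r3c1 is down to just 9. So r3c1=9.
Step 33. [r1c8∈{2}] r1c8 is down to just 2. So r1c8=2.
Step 34. [r8c7∈{5}] r8c7's peers cover all but 5. So r8c7=5.
Step 35. [r5c9∈{1}] r5c9's peers cover all but 1. So r5c9=1.

Answer: 1 8 5 9 7 4 6 2 3 / 7 2 4 8 3 6 1 9 5 / 9 3 6 1 2 5 7 4 8 / 2 1 7 4 9 8 3 5 6 / 4 5 9 7 6 3 2 8 1 / 8 6 3 5 1 2 9 7 4 / 6 7 8 3 5 9 4 1 2 / 3 4 1 2 8 7 5 6 9 / 5 9 2 6 4 1 8 3 7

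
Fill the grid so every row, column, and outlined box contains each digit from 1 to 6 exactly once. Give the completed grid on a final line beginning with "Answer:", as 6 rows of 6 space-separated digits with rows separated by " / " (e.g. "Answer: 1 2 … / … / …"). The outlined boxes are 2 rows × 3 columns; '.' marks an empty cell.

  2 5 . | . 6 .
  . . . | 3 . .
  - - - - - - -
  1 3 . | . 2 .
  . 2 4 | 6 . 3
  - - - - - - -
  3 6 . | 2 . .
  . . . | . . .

Step 1. [r4c5∈{1,5}] r4c5 is the only open cell in row 4 admitting 1, so r4c5=1.
Step 2. [r6c6∈{1,4,5,6}] in row 6, 6 fits only at r6c6. So r6c6=6.
Step 3. [r2c6∈{1,2,4,5}] row 2 places 2 nowhere but r2c6 ⇒ r2c6=2.
Step 4. [r2c5∈{4,5}] r2c5 is the only open cell in row 2 admitting 5, so r2c5=5.
Step 5. [r5c5∈{4}] r5c5 is down to just 4 ⇒ r5c5=4.
Step 6. [r4c1∈{5}] nothing but 5 survives at r4c1. So r4c1=5.
Step 7. [r6c3∈{1,2,5}] in row 6, 2 fits only at r6c3, so r6c3=2.
Step 8. [r6c4∈{1,5}] r6c4 is the only open cell in row 6 admitting 5, so r6c4=5.
Step 9. [r6c2∈{1,4}] in row 6, 1 fits only at r6c2, so r6c2=1.
Step 10. [r1c4∈{1,4}] in col 4, 1 fits only at r1c4. So r1c4=1.
Step 11. [r2c1∈{4,6}] col 1 places 6 nowhere but r2c1, so r2c1=6.
Step 12. [r1c6∈{4}] r1c6 is down to just 4 ⇒ r1c6=4.
Step 13. [r3c6∈{5}] r3c6's peers cover all but 5, so r3c6=5.
Step 14. [r2c3∈{1}] nothing but 1 survives at r2c3 ⇒ r2c3=1.
Step 15. [r5c6∈{1}] r5c6 is down to just 1. So r5c6=1.
Step 16. [r2c2∈{4}] r2c2 has the single candidate 4, so r2c2=4.
Step 17. [r3c3∈{6}] r3c3 has the single candidate 6 ⇒ r3c3=6.
Step 18. [r6c1∈{4}] r6c1 is down to just 4. So r6c1=4.
Step 19. [r5c3∈{5}] only 5 remains possible at r5c3, so r5c3=5.
Step 20. [r3c4∈{4}] r3c4 has the single candidate 4, so r3c4=4.
Step 21. [r6c5∈{3}] r6c5 is down to just 3, so r6c5=3.
Step 22. [r1c3∈{3}] r1c3 has the single candidate 3, so r1c3=3.

Answer: 2 5 3 1 6 4 / 6 4 1 3 5 2 / 1 3 6 4 2 5 / 5 2 4 6 1 3 / 3 6 5 2 4 1 / 4 1 2 5 3 6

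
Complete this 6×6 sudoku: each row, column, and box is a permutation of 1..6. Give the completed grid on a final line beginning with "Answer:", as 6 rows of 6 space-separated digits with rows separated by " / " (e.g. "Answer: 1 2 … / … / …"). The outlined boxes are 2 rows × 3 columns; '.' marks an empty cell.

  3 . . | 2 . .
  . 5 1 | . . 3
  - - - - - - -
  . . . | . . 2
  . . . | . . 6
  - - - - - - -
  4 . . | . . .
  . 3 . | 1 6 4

Step 1. [r2c5∈{4}] r2c5 is down to just 4, so r2c5=4.
Step 2. [r5c2∈{1,2,6}] row 5 places 1 nowhere but r5c2. So r5c2=1.
Step 3. [r5c6∈{5}] only 5 remains possible at r5c6. So r5c6=5.
Step 4. [r2c1∈{2,6}] row 2 places 2 nowhere but r2c1. So r2c1=2.
Step 5. [r3c1∈{1,5,6}] 6 has one home in col 1: r3c1 ⇒ r3c1=6.
Step 6. [r3c2∈{4}] r3c2 has the single candidate 4. So r3c2=4.
Step 7. [r3c5∈{1,3,5}] r3c5 is the only open cell in row 3 admitting 1. So r3c5=1.
Step 8. [r5c4∈{3}] r5c4 has the single candidate 3. So r5c4=3.
Step 9. [r3c4∈{5}] r3c4 has the single candidate 5, so r3c4=5.
Step 10. [r6c3∈{2,5}] in row 6, 2 fits only at r6c3, so r6c3=2.
Step 11. [r4c3∈{3,5}] across col 3, 5 lands solely at r4c3, so r4c3=5.
Step 12. [r1c3∈{4,6}] 4 has one home in row 1: r1c3, so r1c3=4.
Step 13. [r4c1∈{1}] r4c1's peers cover all but 1. So r4c1=1.
Step 14. [r5c5∈{2}] nothing but 2 survives at r5c5, so r5c5=2.
Step 15. [r6c1∈{5}] nothing but 5 survives at r6c1 ⇒ r6c1=5.
Step 16. [r1c2∈{6}] r1c2 is down to just 6, so r1c2=6.
Step 17. [r1c6∈{1}] r1c6 has the single candidate 1 ⇒ r1c6=1.
Step 18. [r4c2∈{2}] nothing but 2 survives at r4c2, so r4c2=2.
Step 19. [r1c5∈{5}] r1c5's peers cover all but 5 ⇒ r1c5=5.
Step 20. [r2c4∈{6}] only 6 remains possible at r2c4. So r2c4=6.
Step 21. [r5c3∈{6}] nothing but 6 survives at r5c3 ⇒ r5c3=6.
Step 22. [r3c3∈{3}] r3c3 is down to just 3, so r3c3=3.
Step 23. [r4c4∈{4}] nothing but 4 survives at r4c4. So r4c4=4.
Step 24. [r4c5∈{3}] only 3 remains possible at r4c5. So r4c5=3.

Answer: 3 6 4 2 5 1 / 2 5 1 6 4 3 / 6 4 3 5 1 2 / 1 2 5 4 3 6 / 4 1 6 3 2 5 / 5 3 2 1 6 4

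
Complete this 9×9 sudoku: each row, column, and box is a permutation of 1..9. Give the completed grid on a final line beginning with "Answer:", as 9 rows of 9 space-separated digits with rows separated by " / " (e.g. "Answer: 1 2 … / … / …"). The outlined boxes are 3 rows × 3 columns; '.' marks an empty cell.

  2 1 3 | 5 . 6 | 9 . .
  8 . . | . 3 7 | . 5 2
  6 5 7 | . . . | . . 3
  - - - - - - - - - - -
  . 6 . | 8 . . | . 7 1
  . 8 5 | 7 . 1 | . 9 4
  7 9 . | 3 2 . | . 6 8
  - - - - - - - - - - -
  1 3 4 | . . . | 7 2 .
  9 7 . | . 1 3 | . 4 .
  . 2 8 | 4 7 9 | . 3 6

Step 1. [r1c5∈{4,8}] in row 1, 4 fits only at r1c5. So r1c5=4.
Step 2. [r3c8∈{1,8}] across col 8, 1 lands solely at r3c8, so r3c8=1.
Step 3. [r6c7∈{5}] only 5 remains possible at r6c7, so r6c7=5.
Step 4. [r3c6∈{2,8}] across col 6, 2 lands solely at r3c6, so r3c6=2.
Step 5. [r3c5∈{8,9}] box 2 places 8 nowhere but r3c5. So r3c5=8.
Step 6. [r4c1∈{3,4}] r4c1 is the only open cell in col 1 admitting 4 ⇒ r4c1=4.
Step 7. [r4c6∈{5}] r4c6's peers cover all but 5 ⇒ r4c6=5.
Step 8. [r7c5∈{5,6}] 5 has one home in col 5: r7c5, so r7c5=5.
Step 9. [r4c7∈{2,3}] in row 4, 3 fits only at r4c7, so r4c7=3.
Step 10. [r7c4∈{6}] r7c4's peers cover all but 6 ⇒ r7c4=6.
Step 11. [r3c4∈{9}] r3c4's peers cover all but 9 ⇒ r3c4=9.
Step 12. [r2c2∈{4}] nothing but 4 survives at r2c2, so r2c2=4.
Step 13. [r2c3∈{9}] r2c3's peers cover all but 9. So r2c3=9.
Step 14. [r2c7∈{6}] r2c7's peers cover all but 6 ⇒ r2c7=6.
Step 15. [r8c9∈{5}] r8c9 has the single candidate 5, so r8c9=5.
Step 16. [r8c7∈{8}] nothing but 8 survives at r8c7, so r8c7=8.
Step 17. [r2c4∈{1}] only 1 remains possible at r2c4. So r2c4=1.
Step 18. [r4c5∈{9}] r4c5 is down to just 9. So r4c5=9.
Step 19. [r5c5∈{6}] r5c5's peers cover all but 6, so r5c5=6.
Step 20. [r5c1∈{3}] r5c1 has the single candidate 3. So r5c1=3.
Step 21. [r4c3∈{2}] nothing but 2 survives at r4c3. So r4c3=2.
Step 22. [r6c6∈{4}] r6c6 has the single candidate 4, so r6c6=4.
Step 23. [r7c6∈{8}] r7c6 has the single candidate 8, so r7c6=8.
Step 24. [r9c7∈{1}] only 1 remains possible at r9c7, so r9c7=1.
Step 25. [r6c3∈{1}] only 1 remains possible at r6c3. So r6c3=1.
Step 26. [r1c9∈{7}] r1c9 is down to just 7, so r1c9=7.
Step 27. [r3c7∈{4}] r3c7 is down to just 4, so r3c7=4.
Step 28. [r9c1∈{5}] r9c1 is down to just 5 ⇒ r9c1=5.
Step 29. [r1c8∈{8}] only 8 remains possible at r1c8, so r1c8=8.
Step 30. [r8c4∈{2}] only 2 remains possible at r8c4. So r8c4=2.
Step 31. [r5c7∈{2}] r5c7 has the single candidate 2. So r5c7=2.
Step 32. [r8c3∈{6}] only 6 remains possible at r8c3, so r8c3=6.
Step 33. [r7c9∈{9}] r7c9's peers cover all but 9. So r7c9=9.

Answer: 2 1 3 5 4 6 9 8 7 / 8 4 9 1 3 7 6 5 2 / 6 5 7 9 8 2 4 1 3 / 4 6 2 8 9 5 3 7 1 / 3 8 5 7 6 1 2 9 4 / 7 9 1 3 2 4 5 6 8 / 1 3 4 6 5 8 7 2 9 / 9 7 6 2 1 3 8 4 5 / 5 2 8 4 7 9 1 3 6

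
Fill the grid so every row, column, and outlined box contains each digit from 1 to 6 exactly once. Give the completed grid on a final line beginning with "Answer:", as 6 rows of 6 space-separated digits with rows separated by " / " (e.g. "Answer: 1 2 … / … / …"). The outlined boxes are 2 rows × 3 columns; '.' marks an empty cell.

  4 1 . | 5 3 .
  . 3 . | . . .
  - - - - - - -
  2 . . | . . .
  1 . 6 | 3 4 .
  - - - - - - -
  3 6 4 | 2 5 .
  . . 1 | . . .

Step 1. [r1c6∈{2,6}] in row 1, 6 fits only at r1c6 ⇒ r1c6=6.
Step 2. [r4c2∈{5}] nothing but 5 survives at r4c2, so r4c2=5.
Step 3. [r2c5∈{1,2}] 2 has one home in col 5: r2c5. So r2c5=2.
Step 4. [r3c5∈{1,6}] col 5 places 1 nowhere but r3c5, so r3c5=1.
Step 5. [r2c4∈{1,4}] 1 has one home in col 4: r2c4 ⇒ r2c4=1.
Step 6. [r6c4∈{4,6}] 4 has one home in col 4: r6c4 ⇒ r6c4=4.
Step 7. [r2c3∈{5}] r2c3's peers cover all but 5 ⇒ r2c3=5.
Step 8. [r3c4∈{6}] only 6 remains possible at r3c4. So r3c4=6.
Step 9. [r2c6∈{4}] only 4 remains possible at r2c6, so r2c6=4.
Step 10. [r5c6∈{1}] r5c6 has the single candidate 1. So r5c6=1.
Step 11. [r3c6∈{5}] nothing but 5 survives at r3c6. So r3c6=5.
Step 12. [r6c5∈{6}] only 6 remains possible at r6c5, so r6c5=6.
Step 13. [r4c6∈{2}] nothing but 2 survives at r4c6. So r4c6=2.
Step 14. [r1c3∈{2}] r1c3's peers cover all but 2 ⇒ r1c3=2.
Step 15. [r6c1∈{5}] r6c1 is down to just 5, so r6c1=5.
Step 16. [r2c1∈{6}] r2c1's peers cover all but 6, so r2c1=6.
Step 17. [r3c3∈{3}] r3c3 has the single candidate 3, so r3c3=3.
Step 18. [r3c2∈{4}] only 4 remains possible at r3c2, so r3c2=4.
Step 19. [r6c2∈{2}] r6c2 is down to just 2, so r6c2=2.
Step 20. [r6c6∈{3}] nothing but 3 survives at r6c6. So r6c6=3.

Answer: 4 1 2 5 3 6 / 6 3 5 1 2 4 / 2 4 3 6 1 5 / 1 5 6 3 4 2 / 3 6 4 2 5 1 / 5 2 1 4 6 3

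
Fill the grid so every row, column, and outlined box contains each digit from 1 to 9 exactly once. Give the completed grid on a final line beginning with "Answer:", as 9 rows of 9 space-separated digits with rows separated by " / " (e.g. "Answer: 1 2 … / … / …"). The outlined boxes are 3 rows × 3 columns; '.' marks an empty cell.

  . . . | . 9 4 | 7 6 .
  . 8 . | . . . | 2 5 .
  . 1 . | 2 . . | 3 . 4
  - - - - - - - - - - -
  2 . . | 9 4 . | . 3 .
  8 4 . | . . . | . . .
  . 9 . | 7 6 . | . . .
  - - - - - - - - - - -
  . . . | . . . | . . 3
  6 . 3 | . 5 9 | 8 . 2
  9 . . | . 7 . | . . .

Step 1. [r4c2∈{5,6,7}] in col 2, 6 fits only at r4c2, so r4c2=6.
Step 2. [r6c1∈{1,3,5}] r6c1 is the only open cell in box 4 admitting 3 ⇒ r6c1=3.
Step 3. [r7c1∈{1,4,5,7}] in col 1, 1 fits only at r7c1. So r7c1=1.
Step 4. [r1c1∈{5}] r1c1 has the single candidate 5. So r1c1=5.
Step 5. [r5c4∈{1,3,5}] r5c4 is the only open cell in col 4 admitting 5, so r5c4=5.
Step 6. [r3c1∈{7}] r3c1 has the single candidate 7. So r3c1=7.
Step 7. [r3c5∈{8}] nothing but 8 survives at r3c5, so r3c5=8.
Step 8. [r6c8∈{1,2,4,8}] across col 8, 8 lands solely at r6c8, so r6c8=8.
Step 9. [r5c8∈{1,2,7,9}] r5c8 is the only open cell in col 8 admitting 2, so r5c8=2.
Step 10. [r7c5∈{2}] r7c5 is down to just 2, so r7c5=2.
Step 11. [r6c7∈{1,4,5}] row 6 places 4 nowhere but r6c7, so r6c7=4.
Step 12. [r8c2∈{7}] only 7 remains possible at r8c2. So r8c2=7.
Step 13. [r7c2∈{5}] r7c2's peers cover all but 5, so r7c2=5.
Step 14. [r2c6∈{1,3,6,7}] row 2 places 7 nowhere but r2c6, so r2c6=7.
Step 15. [r3c8∈{9}] r3c8 has the single candidate 9 ⇒ r3c8=9.
Step 16. [r2c9∈{1}] nothing but 1 survives at r2c9. So r2c9=1.
Step 17. [r5c5∈{1,3}] in col 5, 1 fits only at r5c5. So r5c5=1.
Step 18. [r9c6∈{1,3,6,8}] r9c6 is the only open cell in col 6 admitting 1 ⇒ r9c6=1.
Step 19. [r9c4∈{3,4,6,8}] 3 has one home in row 9: r9c4 ⇒ r9c4=3.
Step 20. [r6c9∈{5}] nothing but 5 survives at r6c9. So r6c9=5.
Step 21. [r7c4∈{4,6,8}] r7c4 is the only open cell in col 4 admitting 8 ⇒ r7c4=8.
Step 22. [r5c9∈{6,7,9}] across col 9, 9 lands solely at r5c9 ⇒ r5c9=9.
Step 23. [r7c3∈{4}] r7c3's peers cover all but 4, so r7c3=4.
Step 24. [r2c4∈{6}] only 6 remains possible at r2c4. So r2c4=6.
Step 25. [r9c2∈{2}] r9c2's peers cover all but 2 ⇒ r9c2=2.
Step 26. [r9c9∈{6}] r9c9 has the single candidate 6. So r9c9=6.
Step 27. [r4c3∈{1,5,7}] row 4 places 5 nowhere but r4c3. So r4c3=5.
Step 28. [r9c8∈{4}] r9c8 is down to just 4, so r9c8=4.
Step 29. [r3c6∈{5}] r3c6 is down to just 5 ⇒ r3c6=5.
Step 30. [r4c9∈{7}] only 7 remains possible at r4c9, so r4c9=7.
Step 31. [r5c7∈{6}] r5c7's peers cover all but 6. So r5c7=6.
Step 32. [r8c8∈{1}] r8c8 is down to just 1. So r8c8=1.
Step 33. [r9c7∈{5}] r9c7's peers cover all but 5, so r9c7=5.
Step 34. [r6c3∈{1}] r6c3 is down to just 1 ⇒ r6c3=1.
Step 35. [r1c4∈{1}] only 1 remains possible at r1c4, so r1c4=1.
Step 36. [r1c3∈{2}] only 2 remains possible at r1c3, so r1c3=2.
Step 37. [r3c3∈{6}] r3c3's peers cover all but 6. So r3c3=6.
Step 38. [r7c6∈{6}] r7c6's peers cover all but 6. So r7c6=6.
Step 39. [r6c6∈{2}] nothing but 2 survives at r6c6, so r6c6=2.
Step 40. [r1c9∈{8}] nothing but 8 survives at r1c9. So r1c9=8.
Step 41. [r5c3∈{7}] only 7 remains possible at r5c3 ⇒ r5c3=7.
Step 42. [r4c7∈{1}] only 1 remains possible at r4c7, so r4c7=1.
Step 43. [r9c3∈{8}] nothing but 8 survives at r9c3, so r9c3=8.
Step 44. [r1c2∈{3}] r1c2 is down to just 3. So r1c2=3.
Step 45. [r7c7∈{9}] r7c7 is down to just 9, so r7c7=9.
Step 46. [r5c6∈{3}] r5c6 is down to just 3, so r5c6=3.
Step 47. [r2c1∈{4}] r2c1 has the single candidate 4, so r2c1=4.
Step 48. [r2c3∈{9}] only 9 remains possible at r2c3, so r2c3=9.
Step 49. [r4c6∈{8}] nothing but 8 survives at r4c6, so r4c6=8.
Step 50. [r2c5∈{3}] nothing but 3 survives at r2c5, so r2c5=3.
Step 51. [r8c4∈{4}] nothing but 4 survives at r8c4, so r8c4=4.
Step 52. [r7c8∈{7}] nothing but 7 survives at r7c8 ⇒ r7c8=7.

Answer: 5 3 2 1 9 4 7 6 8 / 4 8 9 6 3 7 2 5 1 / 7 1 6 2 8 5 3 9 4 / 2 6 5 9 4 8 1 3 7 / 8 4 7 5 1 3 6 2 9 / 3 9 1 7 6 2 4 8 5 / 1 5 4 8 2 6 9 7 3 / 6 7 3 4 5 9 8 1 2 / 9 2 8 3 7 1 5 4 6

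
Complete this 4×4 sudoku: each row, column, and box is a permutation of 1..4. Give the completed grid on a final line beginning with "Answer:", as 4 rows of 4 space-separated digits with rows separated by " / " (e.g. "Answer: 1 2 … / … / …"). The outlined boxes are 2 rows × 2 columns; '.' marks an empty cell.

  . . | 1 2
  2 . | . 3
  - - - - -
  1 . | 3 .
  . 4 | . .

Step 1. [r1c2∈{3}] nothing but 3 survives at r1c2 ⇒ r1c2=3.
Step 2. [r1c1∈{4}] r1c1's peers cover all but 4 ⇒ r1c1=4.
Step 3. [r4c4∈{1}] r4c4 is down to just 1, so r4c4=1.
Step 4. [r3c4∈{4}] r3c4 has the single candidate 4, so r3c4=4.
Step 5. [r2c2∈{1}] r2c2 is down to just 1. So r2c2=1.
Step 6. [r4c3∈{2}] nothing but 2 survives at r4c3, so r4c3=2.
Step 7. [r2c3∈{4}] only 4 remains possible at r2c3, so r2c3=4.
Step 8. [r4c1∈{3}] nothing but 3 survives at r4c1, so r4c1=3.
Step 9. [r3c2∈{2}] r3c2's peers cover all but 2 ⇒ r3c2=2.

Answer: 4 3 1 2 / 2 1 4 3 / 1 2 3 4 / 3 4 2 1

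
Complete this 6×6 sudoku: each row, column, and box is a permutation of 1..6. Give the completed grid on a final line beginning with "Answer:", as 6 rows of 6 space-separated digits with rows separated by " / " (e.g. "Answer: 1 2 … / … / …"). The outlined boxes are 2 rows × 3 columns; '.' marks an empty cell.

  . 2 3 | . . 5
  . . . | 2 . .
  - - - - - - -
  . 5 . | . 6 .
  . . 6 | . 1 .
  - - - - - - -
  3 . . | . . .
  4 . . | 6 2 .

Step 1. [r6c2∈{1}] only 1 remains possible at r6c2 ⇒ r6c2=1.
Step 2. [r2c6∈{1,3,4,6}] 6 has one home in col 6: r2c6. So r2c6=6.
Step 3. [r2c2∈{4}] r2c2 has the single candidate 4, so r2c2=4.
Step 4. [r3c3∈{1,2,4}] 4 has one home in col 3: r3c3. So r3c3=4.
Step 5. [r3c1∈{1,2}] 1 has one home in row 3: r3c1, so r3c1=1.
Step 6. [r3c4∈{3}] r3c4 is down to just 3 ⇒ r3c4=3.
Step 7. [r5c5∈{4,5}] r5c5 is the only open cell in col 5 admitting 5. So r5c5=5.
Step 8. [r5c6∈{1,4}] r5c6 is the only open cell in col 6 admitting 1. So r5c6=1.
Step 9. [r5c4∈{4}] r5c4 has the single candidate 4, so r5c4=4.
Step 10. [r4c6∈{2,4}] in row 4, 4 fits only at r4c6. So r4c6=4.
Step 11. [r6c3∈{5}] r6c3 is down to just 5. So r6c3=5.
Step 12. [r6c6∈{3}] r6c6 has the single candidate 3, so r6c6=3.
Step 13. [r5c3∈{2}] nothing but 2 survives at r5c3. So r5c3=2.
Step 14. [r1c5∈{4}] r1c5's peers cover all but 4. So r1c5=4.
Step 15. [r2c5∈{3}] r2c5 has the single candidate 3, so r2c5=3.
Step 16. [r2c1∈{5}] r2c1 is down to just 5. So r2c1=5.
Step 17. [r4c4∈{5}] r4c4 has the single candidate 5, so r4c4=5.
Step 18. [r4c2∈{3}] nothing but 3 survives at r4c2 ⇒ r4c2=3.
Step 19. [r5c2∈{6}] nothing but 6 survives at r5c2, so r5c2=6.
Step 20. [r4c1∈{2}] only 2 remains possible at r4c1. So r4c1=2.
Step 21. [r3c6∈{2}] r3c6 has the single candidate 2 ⇒ r3c6=2.
Step 22. [r1c4∈{1}] nothing but 1 survives at r1c4. So r1c4=1.
Step 23. [r2c3∈{1}] r2c3 has the single candidate 1, so r2c3=1.
Step 24. [r1c1∈{6}] r1c1's peers cover all but 6, so r1c1=6.

Answer: 6 2 3 1 4 5 / 5 4 1 2 3 6 / 1 5 4 3 6 2 / 2 3 6 5 1 4 / 3 6 2 4 5 1 / 4 1 5 6 2 3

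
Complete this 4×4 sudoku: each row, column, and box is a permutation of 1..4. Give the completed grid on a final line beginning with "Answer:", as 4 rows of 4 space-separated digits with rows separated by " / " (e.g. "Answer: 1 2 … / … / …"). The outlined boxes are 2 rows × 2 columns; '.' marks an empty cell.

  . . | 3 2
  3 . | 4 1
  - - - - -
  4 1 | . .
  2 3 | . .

Step 1. [r4c4∈{4}] r4c4 has the single candidate 4. So r4c4=4.
Step 2. [r1c1∈{1}] r1c1's peers cover all but 1 ⇒ r1c1=1.
Step 3. [r4c3∈{1}] r4c3 has the single candidate 1, so r4c3=1.
Step 4. [r1c2∈{4}] nothing but 4 survives at r1c2, so r1c2=4.
Step 5. [r3c4∈{3}] r3c4 is down to just 3. So r3c4=3.
Step 6. [r3c3∈{2}] nothing but 2 survives at r3c3 ⇒ r3c3=2.
Step 7. [r2c2∈{2}] only 2 remains possible at r2c2, so r2c2=2.

Answer: 1 4 3 2 / 3 2 4 1 / 4 1 2 3 / 2 3 1 4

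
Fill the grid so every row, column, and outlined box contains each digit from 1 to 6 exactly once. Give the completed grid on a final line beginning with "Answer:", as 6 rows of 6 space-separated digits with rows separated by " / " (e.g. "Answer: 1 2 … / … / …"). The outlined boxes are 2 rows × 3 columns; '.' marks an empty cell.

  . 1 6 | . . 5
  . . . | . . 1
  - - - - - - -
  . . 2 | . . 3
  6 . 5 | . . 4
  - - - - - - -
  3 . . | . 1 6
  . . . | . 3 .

Step 1. [r5c3∈{4}] r5c3's peers cover all but 4, so r5c3=4.
Step 2. [r6c4∈{2,4,5}] row 6 places 4 nowhere but r6c4, so r6c4=4.
Step 3. [r4c5∈{2}] only 2 remains possible at r4c5 ⇒ r4c5=2.
Step 4. [r5c4∈{2,5}] box 6 places 5 nowhere but r5c4. So r5c4=5.
Step 5. [r3c1∈{1,4}] r3c1 is the only open cell in box 3 admitting 1, so r3c1=1.
Step 6. [r5c2∈{2}] r5c2's peers cover all but 2, so r5c2=2.
Step 7. [r6c1∈{5}] only 5 remains possible at r6c1 ⇒ r6c1=5.
Step 8. [r3c4∈{6}] r3c4's peers cover all but 6. So r3c4=6.
Step 9. [r2c2∈{3,4,5}] r2c2 is the only open cell in row 2 admitting 5, so r2c2=5.
Step 10. [r1c4∈{2,3}] across row 1, 3 lands solely at r1c4. So r1c4=3.
Step 11. [r1c5∈{4}] r1c5's peers cover all but 4 ⇒ r1c5=4.
Step 12. [r2c1∈{2,4}] row 2 places 4 nowhere but r2c1. So r2c1=4.
Step 13. [r2c5∈{6}] only 6 remains possible at r2c5. So r2c5=6.
Step 14. [r3c5∈{5}] nothing but 5 survives at r3c5, so r3c5=5.
Step 15. [r6c2∈{6}] r6c2 has the single candidate 6. So r6c2=6.
Step 16. [r6c6∈{2}] only 2 remains possible at r6c6. So r6c6=2.
Step 17. [r4c4∈{1}] r4c4 has the single candidate 1. So r4c4=1.
Step 18. [r2c3∈{3}] only 3 remains possible at r2c3, so r2c3=3.
Step 19. [r3c2∈{4}] only 4 remains possible at r3c2 ⇒ r3c2=4.
Step 20. [r4c2∈{3}] r4c2 has the single candidate 3, so r4c2=3.
Step 21. [r2c4∈{2}] r2c4's peers cover all but 2 ⇒ r2c4=2.
Step 22. [r6c3∈{1}] nothing but 1 survives at r6c3 ⇒ r6c3=1.
Step 23. [r1c1∈{2}] nothing but 2 survives at r1c1. So r1c1=2.

Answer: 2 1 6 3 4 5 / 4 5 3 2 6 1 / 1 4 2 6 5 3 / 6 3 5 1 2 4 / 3 2 4 5 1 6 / 5 6 1 4 3 2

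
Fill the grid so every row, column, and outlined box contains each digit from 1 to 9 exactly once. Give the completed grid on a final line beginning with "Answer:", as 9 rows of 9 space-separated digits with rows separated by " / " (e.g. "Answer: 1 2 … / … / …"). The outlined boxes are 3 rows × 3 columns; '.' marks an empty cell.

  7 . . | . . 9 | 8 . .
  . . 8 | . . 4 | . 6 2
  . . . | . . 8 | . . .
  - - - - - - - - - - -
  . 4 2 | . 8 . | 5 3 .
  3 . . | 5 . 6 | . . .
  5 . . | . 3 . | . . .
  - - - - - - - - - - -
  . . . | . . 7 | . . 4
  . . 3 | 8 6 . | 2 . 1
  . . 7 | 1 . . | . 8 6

Step 1. [r6c4∈{2,4,7,9}] 4 has one home in col 4: r6c4 ⇒ r6c4=4.
Step 2. [r4c1∈{1,6,9}] row 4 places 6 nowhere but r4c1 ⇒ r4c1=6.
Step 3. [r8c8∈{5,7,9}] 7 has one home in row 8: r8c8 ⇒ r8c8=7.
Step 4. [r7c8∈{5,9}] in box 9, 5 fits only at r7c8, so r7c8=5.
Step 5. [r9c6∈{2,3,5}] across col 6, 3 lands solely at r9c6, so r9c6=3.
Step 6. [r9c7∈{9}] only 9 remains possible at r9c7 ⇒ r9c7=9.
Step 7. [r7c1∈{1,2,8,9}] col 1 places 8 nowhere but r7c1 ⇒ r7c1=8.
Step 8. [r6c6∈{1,2}] across col 6, 2 lands solely at r6c6 ⇒ r6c6=2.
Step 9. [r9c5∈{2,4,5}] across col 5, 4 lands solely at r9c5 ⇒ r9c5=4.
Step 10. [r9c2∈{2,5}] in row 9, 5 fits only at r9c2, so r9c2=5.
Step 11. [r8c2∈{9}] only 9 remains possible at r8c2. So r8c2=9.
Step 12. [r2c5∈{1,5,7}] row 2 places 5 nowhere but r2c5 ⇒ r2c5=5.
Step 13. [r2c1∈{1,9}] r2c1 is the only open cell in row 2 admitting 9 ⇒ r2c1=9.
Step 14. [r3c1∈{1,2,4}] across col 1, 1 lands solely at r3c1 ⇒ r3c1=1.
Step 15. [r2c7∈{1,3,7}] row 2 places 1 nowhere but r2c7 ⇒ r2c7=1.
Step 16. [r1c8∈{4}] r1c8 has the single candidate 4. So r1c8=4.
Step 17. [r2c4∈{3,7}] 7 has one home in row 2: r2c4 ⇒ r2c4=7.
Step 18. [r4c9∈{7,9}] in row 4, 7 fits only at r4c9, so r4c9=7.
Step 19. [r3c5∈{2}] r3c5 is down to just 2 ⇒ r3c5=2.
Step 20. [r6c2∈{1,7,8}] r6c2 is the only open cell in row 6 admitting 7. So r6c2=7.
Step 21. [r1c2∈{2,3,6}] 2 has one home in row 1: r1c2. So r1c2=2.
Step 22. [r3c8∈{9}] only 9 remains possible at r3c8, so r3c8=9.
Step 23. [r6c9∈{8,9}] row 6 places 8 nowhere but r6c9. So r6c9=8.
Step 24. [r5c5∈{1,7,9}] r5c5 is the only open cell in row 5 admitting 7, so r5c5=7.
Step 25. [r6c8∈{1}] nothing but 1 survives at r6c8 ⇒ r6c8=1.
Step 26. [r3c3∈{4,5,6}] row 3 places 4 nowhere but r3c3. So r3c3=4.
Step 27. [r1c3∈{5,6}] across col 3, 5 lands solely at r1c3 ⇒ r1c3=5.
Step 28. [r1c9∈{3}] r1c9 has the single candidate 3 ⇒ r1c9=3.
Step 29. [r3c2∈{3,6}] r3c2 is the only open cell in box 1 admitting 6 ⇒ r3c2=6.
Step 30. [r7c2∈{1}] r7c2 has the single candidate 1, so r7c2=1.
Step 31. [r7c4∈{2,9}] row 7 places 2 nowhere but r7c4, so r7c4=2.
Step 32. [r5c3∈{1,9}] in row 5, 1 fits only at r5c3 ⇒ r5c3=1.
Step 33. [r4c6∈{1}] nothing but 1 survives at r4c6. So r4c6=1.
Step 34. [r7c3∈{6}] r7c3 has the single candidate 6. So r7c3=6.
Step 35. [r6c7∈{6}] r6c7 is down to just 6 ⇒ r6c7=6.
Step 36. [r5c9∈{9}] nothing but 9 survives at r5c9 ⇒ r5c9=9.
Step 37. [r1c4∈{6}] r1c4 is down to just 6. So r1c4=6.
Step 38. [r4c4∈{9}] nothing but 9 survives at r4c4 ⇒ r4c4=9.
Step 39. [r3c4∈{3}] r3c4's peers cover all but 3. So r3c4=3.
Step 40. [r2c2∈{3}] nothing but 3 survives at r2c2, so r2c2=3.
Step 41. [r8c1∈{4}] r8c1 is down to just 4 ⇒ r8c1=4.
Step 42. [r7c7∈{3}] r7c7 is down to just 3 ⇒ r7c7=3.
Step 43. [r5c2∈{8}] only 8 remains possible at r5c2 ⇒ r5c2=8.
Step 44. [r6c3∈{9}] r6c3 is down to just 9. So r6c3=9.
Step 45. [r5c8∈{2}] r5c8's peers cover all but 2, so r5c8=2.
Step 46. [r3c9∈{5}] r3c9 has the single candidate 5, so r3c9=5.
Step 47. [r5c7∈{4}] r5c7 is down to just 4. So r5c7=4.
Step 48. [r3c7∈{7}] nothing but 7 survives at r3c7. So r3c7=7.
Step 49. [r1c5∈{1}] r1c5 is down to just 1. So r1c5=1.
Step 50. [r9c1∈{2}] nothing but 2 survives at r9c1, so r9c1=2.
Step 51. [r7c5∈{9}] r7c5 is down to just 9. So r7c5=9.
Step 52. [r8c6∈{5}] r8c6 is down to just 5, so r8c6=5.

Answer: 7 2 5 6 1 9 8 4 3 / 9 3 8 7 5 4 1 6 2 / 1 6 4 3 2 8 7 9 5 / 6 4 2 9 8 1 5 3 7 / 3 8 1 5 7 6 4 2 9 / 5 7 9 4 3 2 6 1 8 / 8 1 6 2 9 7 3 5 4 / 4 9 3 8 6 5 2 7 1 / 2 5 7 1 4 3 9 8 6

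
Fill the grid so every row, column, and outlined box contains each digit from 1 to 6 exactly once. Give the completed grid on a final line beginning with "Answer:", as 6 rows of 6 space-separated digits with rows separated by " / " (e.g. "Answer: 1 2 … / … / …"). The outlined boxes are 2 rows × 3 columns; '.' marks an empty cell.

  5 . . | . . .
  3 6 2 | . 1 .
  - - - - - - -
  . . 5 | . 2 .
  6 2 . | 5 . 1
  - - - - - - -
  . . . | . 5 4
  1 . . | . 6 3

Step 1. [r3c2∈{1,3,4}] across row 3, 1 lands solely at r3c2, so r3c2=1.
Step 2. [r3c4∈{3,4,6}] across row 3, 3 lands solely at r3c4. So r3c4=3.
Step 3. [r1c2∈{4}] r1c2 is down to just 4. So r1c2=4.
Step 4. [r1c6∈{2,6}] in col 6, 2 fits only at r1c6 ⇒ r1c6=2.
Step 5. [r4c3∈{3,4}] across row 4, 3 lands solely at r4c3 ⇒ r4c3=3.
Step 6. [r5c4∈{1,2}] across row 5, 1 lands solely at r5c4. So r5c4=1.
Step 7. [r6c3∈{4}] r6c3's peers cover all but 4 ⇒ r6c3=4.
Step 8. [r3c1∈{4}] nothing but 4 survives at r3c1, so r3c1=4.
Step 9. [r2c4∈{4}] nothing but 4 survives at r2c4 ⇒ r2c4=4.
Step 10. [r2c6∈{5}] r2c6 has the single candidate 5 ⇒ r2c6=5.
Step 11. [r4c5∈{4}] only 4 remains possible at r4c5 ⇒ r4c5=4.
Step 12. [r5c2∈{3}] r5c2 has the single candidate 3 ⇒ r5c2=3.
Step 13. [r5c3∈{6}] nothing but 6 survives at r5c3. So r5c3=6.
Step 14. [r6c2∈{5}] r6c2's peers cover all but 5, so r6c2=5.
Step 15. [r3c6∈{6}] r3c6 has the single candidate 6, so r3c6=6.
Step 16. [r1c4∈{6}] r1c4 is down to just 6. So r1c4=6.
Step 17. [r5c1∈{2}] nothing but 2 survives at r5c1, so r5c1=2.
Step 18. [r1c3∈{1}] r1c3 is down to just 1 ⇒ r1c3=1.
Step 19. [r6c4∈{2}] only 2 remains possible at r6c4. So r6c4=2.
Step 20. [r1c5∈{3}] only 3 remains possible at r1c5. So r1c5=3.

Answer: 5 4 1 6 3 2 / 3 6 2 4 1 5 / 4 1 5 3 2 6 / 6 2 3 5 4 1 / 2 3 6 1 5 4 / 1 5 4 2 6 3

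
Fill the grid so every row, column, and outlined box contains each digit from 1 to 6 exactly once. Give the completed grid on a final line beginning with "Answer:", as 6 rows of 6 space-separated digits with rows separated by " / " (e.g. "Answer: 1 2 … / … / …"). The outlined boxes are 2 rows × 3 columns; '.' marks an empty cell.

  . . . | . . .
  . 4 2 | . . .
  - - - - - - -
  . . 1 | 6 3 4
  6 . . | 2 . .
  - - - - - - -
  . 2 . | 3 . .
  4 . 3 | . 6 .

Step 1. [r1c2∈{1,3,5,6}] across col 2, 6 lands solely at r1c2. So r1c2=6.
Step 2. [r1c3∈{5}] r1c3 is down to just 5. So r1c3=5.
Step 3. [r6c2∈{1,5}] col 2 places 1 nowhere but r6c2 ⇒ r6c2=1.
Step 4. [r6c4∈{5}] r6c4's peers cover all but 5, so r6c4=5.
Step 5. [r2c4∈{1}] r2c4 is down to just 1, so r2c4=1.
Step 6. [r1c5∈{2,4}] r1c5 is the only open cell in col 5 admitting 2 ⇒ r1c5=2.
Step 7. [r5c6∈{1}] nothing but 1 survives at r5c6, so r5c6=1.
Step 8. [r4c6∈{5}] only 5 remains possible at r4c6, so r4c6=5.
Step 9. [r1c6∈{3}] r1c6 is down to just 3. So r1c6=3.
Step 10. [r5c1∈{5}] only 5 remains possible at r5c1 ⇒ r5c1=5.
Step 11. [r6c6∈{2}] only 2 remains possible at r6c6, so r6c6=2.
Step 12. [r3c1∈{2}] only 2 remains possible at r3c1, so r3c1=2.
Step 13. [r5c5∈{4}] nothing but 4 survives at r5c5. So r5c5=4.
Step 14. [r1c4∈{4}] r1c4's peers cover all but 4. So r1c4=4.
Step 15. [r4c5∈{1}] r4c5 has the single candidate 1, so r4c5=1.
Step 16. [r1c1∈{1}] r1c1 is down to just 1. So r1c1=1.
Step 17. [r4c3∈{4}] r4c3 has the single candidate 4. So r4c3=4.
Step 18. [r3c2∈{5}] only 5 remains possible at r3c2 ⇒ r3c2=5.
Step 19. [r2c5∈{5}] r2c5's peers cover all but 5, so r2c5=5.
Step 20. [r5c3∈{6}] r5c3's peers cover all but 6, so r5c3=6.
Step 21. [r2c1∈{3}] nothing but 3 survives at r2c1. So r2c1=3.
Step 22. [r2c6∈{6}] r2c6 is down to just 6. So r2c6=6.
Step 23. [r4c2∈{3}] r4c2 is down to just 3 ⇒ r4c2=3.

Answer: 1 6 5 4 2 3 / 3 4 2 1 5 6 / 2 5 1 6 3 4 / 6 3 4 2 1 5 / 5 2 6 3 4 1 / 4 1 3 5 6 2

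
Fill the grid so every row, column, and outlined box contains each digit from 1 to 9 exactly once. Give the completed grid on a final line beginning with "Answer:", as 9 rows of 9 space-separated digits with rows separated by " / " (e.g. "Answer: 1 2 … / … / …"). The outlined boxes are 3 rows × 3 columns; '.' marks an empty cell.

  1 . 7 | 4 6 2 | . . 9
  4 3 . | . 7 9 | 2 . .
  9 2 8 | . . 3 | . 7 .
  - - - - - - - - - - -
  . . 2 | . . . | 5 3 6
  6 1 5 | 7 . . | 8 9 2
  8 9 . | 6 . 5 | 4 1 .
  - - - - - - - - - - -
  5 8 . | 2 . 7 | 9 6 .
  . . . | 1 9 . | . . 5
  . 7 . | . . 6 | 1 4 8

Step 1. [r9c4∈{3,5}] col 4 places 3 nowhere but r9c4 ⇒ r9c4=3.
Step 2. [r4c5∈{1,4,8}] 8 has one home in col 5: r4c5, so r4c5=8.
Step 3. [r8c1∈{2,3}] in col 1, 3 fits only at r8c1, so r8c1=3.
Step 4. [r7c5∈{4}] r7c5 has the single candidate 4, so r7c5=4.
Step 5. [r8c2∈{4,6}] 6 has one home in col 2: r8c2. So r8c2=6.
Step 6. [r3c4∈{5}] nothing but 5 survives at r3c4. So r3c4=5.
Step 7. [r1c8∈{5,8}] across row 1, 8 lands solely at r1c8, so r1c8=8.
Step 8. [r3c5∈{1}] only 1 remains possible at r3c5 ⇒ r3c5=1.
Step 9. [r6c5∈{2,3}] 2 has one home in row 6: r6c5, so r6c5=2.
Step 10. [r4c6∈{1,4}] r4c6 is the only open cell in row 4 admitting 1, so r4c6=1.
Step 11. [r4c4∈{9}] r4c4's peers cover all but 9, so r4c4=9.
Step 12. [r8c7∈{7}] only 7 remains possible at r8c7, so r8c7=7.
Step 13. [r4c2∈{4}] r4c2 is down to just 4. So r4c2=4.
Step 14. [r1c2∈{5}] r1c2 has the single candidate 5 ⇒ r1c2=5.
Step 15. [r5c6∈{4}] r5c6's peers cover all but 4. So r5c6=4.
Step 16. [r2c4∈{8}] r2c4 has the single candidate 8, so r2c4=8.
Step 17. [r3c9∈{4}] only 4 remains possible at r3c9. So r3c9=4.
Step 18. [r8c6∈{8}] only 8 remains possible at r8c6, so r8c6=8.
Step 19. [r3c7∈{6}] r3c7 has the single candidate 6. So r3c7=6.
Step 20. [r9c3∈{9}] r9c3 has the single candidate 9. So r9c3=9.
Step 21. [r8c8∈{2}] r8c8's peers cover all but 2. So r8c8=2.
Step 22. [r6c3∈{3}] r6c3 has the single candidate 3. So r6c3=3.
Step 23. [r1c7∈{3}] r1c7's peers cover all but 3, so r1c7=3.
Step 24. [r2c3∈{6}] r2c3 is down to just 6, so r2c3=6.
Step 25. [r2c8∈{5}] r2c8's peers cover all but 5, so r2c8=5.
Step 26. [r9c5∈{5}] nothing but 5 survives at r9c5 ⇒ r9c5=5.
Step 27. [r7c3∈{1}] r7c3 is down to just 1. So r7c3=1.
Step 28. [r4c1∈{7}] r4c1 has the single candidate 7 ⇒ r4c1=7.
Step 29. [r7c9∈{3}] only 3 remains possible at r7c9, so r7c9=3.
Step 30. [r8c3∈{4}] r8c3 has the single candidate 4 ⇒ r8c3=4.
Step 31. [r5c5∈{3}] only 3 remains possible at r5c5. So r5c5=3.
Step 32. [r9c1∈{2}] only 2 remains possible at r9c1 ⇒ r9c1=2.
Step 33. [r6c9∈{7}] nothing but 7 survives at r6c9 ⇒ r6c9=7.
Step 34. [r2c9∈{1}] r2c9's peers cover all but 1. So r2c9=1.

Answer: 1 5 7 4 6 2 3 8 9 / 4 3 6 8 7 9 2 5 1 / 9 2 8 5 1 3 6 7 4 / 7 4 2 9 8 1 5 3 6 / 6 1 5 7 3 4 8 9 2 / 8 9 3 6 2 5 4 1 7 / 5 8 1 2 4 7 9 6 3 / 3 6 4 1 9 8 7 2 5 / 2 7 9 3 5 6 1 4 8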